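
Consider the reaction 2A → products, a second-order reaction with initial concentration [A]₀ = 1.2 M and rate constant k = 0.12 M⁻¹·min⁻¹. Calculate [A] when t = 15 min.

0.3797 M

Step 1: For a second-order reaction: 1/[A] = 1/[A]₀ + kt
Step 2: 1/[A] = 1/1.2 + 0.12 × 15
Step 3: 1/[A] = 0.8333 + 1.8 = 2.633
Step 4: [A] = 1/2.633 = 0.3797 M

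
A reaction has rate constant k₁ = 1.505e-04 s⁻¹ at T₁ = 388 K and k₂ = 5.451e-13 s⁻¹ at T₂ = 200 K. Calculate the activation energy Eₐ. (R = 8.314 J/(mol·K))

66.7 kJ/mol

Step 1: Use the two-temperature Arrhenius form: ln(k₂/k₁) = -Eₐ/R × (1/T₂ - 1/T₁)
Step 2: ln(k₂/k₁) = ln(5.451e-13/1.505e-04) = ln(3.62193e-09) = -19.4363
Step 3: 1/T₂ - 1/T₁ = 1/200 - 1/388 = 2.422680e-03 K⁻¹
Step 4: Eₐ = -R × ln(k₂/k₁) / (1/T₂ - 1/T₁) = -8.314 × -19.4363 / 2.422680e-03
Step 5: Eₐ = 6.6700e+04 J/mol = 66.7 kJ/mol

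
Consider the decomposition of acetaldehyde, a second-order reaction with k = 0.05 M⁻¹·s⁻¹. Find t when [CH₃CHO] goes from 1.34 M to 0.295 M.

52.87 s

Step 1: For second-order: t = (1/[CH₃CHO] - 1/[CH₃CHO]₀)/k
Step 2: t = (1/0.295 - 1/1.34)/0.05
Step 3: t = (3.39 - 0.7463)/0.05
Step 4: t = 2.644/0.05 = 52.87 s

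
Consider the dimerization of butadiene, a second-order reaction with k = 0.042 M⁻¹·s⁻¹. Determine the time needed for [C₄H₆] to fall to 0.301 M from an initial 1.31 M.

60.93 s

Step 1: For second-order: t = (1/[C₄H₆] - 1/[C₄H₆]₀)/k
Step 2: t = (1/0.301 - 1/1.31)/0.042
Step 3: t = (3.322 - 0.7634)/0.042
Step 4: t = 2.559/0.042 = 60.93 s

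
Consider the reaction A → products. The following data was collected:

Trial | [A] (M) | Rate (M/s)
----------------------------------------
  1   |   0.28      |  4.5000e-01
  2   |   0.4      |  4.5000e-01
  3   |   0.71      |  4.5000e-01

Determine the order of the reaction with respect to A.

zeroth order (0)

Step 1: Compare trials - when concentration changes, rate stays constant.
Step 2: rate₂/rate₁ = 4.5000e-01/4.5000e-01 = 1
Step 3: [A]₂/[A]₁ = 0.4/0.28 = 1.429
Step 4: Since rate ratio ≈ (conc ratio)^0, the reaction is zeroth order.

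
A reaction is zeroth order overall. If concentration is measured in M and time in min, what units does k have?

M·min⁻¹

Step 1: For overall order n, rate = k × (concentration)^n.
Step 2: Rate has units M·min⁻¹; concentration term has units M^0.
Step 3: k = rate / (concentration)^n, so units of k = M^(1-0)·min⁻¹ = M·min⁻¹.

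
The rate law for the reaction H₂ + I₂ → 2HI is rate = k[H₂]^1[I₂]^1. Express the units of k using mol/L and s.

(mol/L)⁻¹·s⁻¹

Step 1: Overall order = 1 + 1 = 2.
Step 2: rate has units mol/L·s⁻¹; [H₂]^1[I₂]^1 has units (mol/L)^2.
Step 3: k = rate/([H₂]^1[I₂]^1), so units of k = (mol/L)^(1-2)·s⁻¹ = (mol/L)⁻¹·s⁻¹.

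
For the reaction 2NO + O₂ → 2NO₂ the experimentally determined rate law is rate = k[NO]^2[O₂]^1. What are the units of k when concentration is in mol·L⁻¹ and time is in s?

(mol·L⁻¹)⁻²·s⁻¹

Step 1: Overall order = 2 + 1 = 3.
Step 2: rate has units mol·L⁻¹·s⁻¹; [NO]^2[O₂]^1 has units (mol·L⁻¹)^3.
Step 3: k = rate/([NO]^2[O₂]^1), so units of k = (mol·L⁻¹)^(1-3)·s⁻¹ = (mol·L⁻¹)⁻²·s⁻¹.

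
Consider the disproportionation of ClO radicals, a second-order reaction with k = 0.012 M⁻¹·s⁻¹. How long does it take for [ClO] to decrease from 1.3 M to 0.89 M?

29.53 s

Step 1: For second-order: t = (1/[ClO] - 1/[ClO]₀)/k
Step 2: t = (1/0.89 - 1/1.3)/0.012
Step 3: t = (1.124 - 0.7692)/0.012
Step 4: t = 0.3544/0.012 = 29.53 s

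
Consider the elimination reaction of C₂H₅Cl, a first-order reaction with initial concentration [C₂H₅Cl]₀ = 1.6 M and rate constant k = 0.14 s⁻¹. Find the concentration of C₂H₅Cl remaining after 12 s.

0.2982 M

Step 1: For a first-order reaction: [C₂H₅Cl] = [C₂H₅Cl]₀ × e^(-kt)
Step 2: [C₂H₅Cl] = 1.6 × e^(-0.14 × 12)
Step 3: [C₂H₅Cl] = 1.6 × e^(-1.68)
Step 4: [C₂H₅Cl] = 1.6 × 0.186374 = 0.2982 M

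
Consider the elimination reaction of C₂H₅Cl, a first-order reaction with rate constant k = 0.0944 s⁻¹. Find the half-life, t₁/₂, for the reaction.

7.343 s

Step 1: For a first-order reaction, t₁/₂ = ln(2)/k
Step 2: t₁/₂ = ln(2)/0.0944
Step 3: t₁/₂ = 0.6931/0.0944 = 7.343 s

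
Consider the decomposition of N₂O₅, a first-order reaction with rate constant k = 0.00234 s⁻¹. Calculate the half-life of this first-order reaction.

296.2 s

Step 1: For a first-order reaction, t₁/₂ = ln(2)/k
Step 2: t₁/₂ = ln(2)/0.00234
Step 3: t₁/₂ = 0.6931/0.00234 = 296.2 s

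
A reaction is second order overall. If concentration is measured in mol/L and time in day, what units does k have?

(mol/L)⁻¹·day⁻¹

Step 1: For overall order n, rate = k × (concentration)^n.
Step 2: Rate has units mol/L·day⁻¹; concentration term has units (mol/L)^2.
Step 3: k = rate / (concentration)^n, so units of k = (mol/L)^(1-2)·day⁻¹ = (mol/L)⁻¹·day⁻¹.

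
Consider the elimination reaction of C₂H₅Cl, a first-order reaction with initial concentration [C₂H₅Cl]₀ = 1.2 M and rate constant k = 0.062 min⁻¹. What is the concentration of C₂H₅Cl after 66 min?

0.02005 M

Step 1: For a first-order reaction: [C₂H₅Cl] = [C₂H₅Cl]₀ × e^(-kt)
Step 2: [C₂H₅Cl] = 1.2 × e^(-0.062 × 66)
Step 3: [C₂H₅Cl] = 1.2 × e^(-4.092)
Step 4: [C₂H₅Cl] = 1.2 × 0.0167058 = 0.02005 M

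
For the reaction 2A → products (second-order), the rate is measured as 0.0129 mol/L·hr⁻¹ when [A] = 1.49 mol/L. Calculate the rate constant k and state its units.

0.005811 (mol/L)⁻¹·hr⁻¹

Step 1: rate = k[A]^2, so k = rate / [A]^2.
Step 2: k = 0.0129 / (1.49)^2 = 0.0129 / 2.22.
Step 3: k = 0.005811 (mol/L)⁻¹·hr⁻¹.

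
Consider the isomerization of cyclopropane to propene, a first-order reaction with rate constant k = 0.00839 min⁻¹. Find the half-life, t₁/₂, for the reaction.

82.62 min

Step 1: For a first-order reaction, t₁/₂ = ln(2)/k
Step 2: t₁/₂ = ln(2)/0.00839
Step 3: t₁/₂ = 0.6931/0.00839 = 82.62 min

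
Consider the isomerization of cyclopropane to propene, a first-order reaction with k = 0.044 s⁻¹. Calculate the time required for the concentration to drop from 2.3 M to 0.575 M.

31.51 s

Step 1: For first-order: t = ln([cyclopropane]₀/[cyclopropane])/k
Step 2: t = ln(2.3/0.575)/0.044
Step 3: t = ln(4)/0.044
Step 4: t = 1.386/0.044 = 31.51 s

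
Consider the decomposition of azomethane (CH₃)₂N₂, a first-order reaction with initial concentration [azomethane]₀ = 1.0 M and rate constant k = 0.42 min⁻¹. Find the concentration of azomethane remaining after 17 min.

0.0007928 M

Step 1: For a first-order reaction: [azomethane] = [azomethane]₀ × e^(-kt)
Step 2: [azomethane] = 1.0 × e^(-0.42 × 17)
Step 3: [azomethane] = 1.0 × e^(-7.14)
Step 4: [azomethane] = 1.0 × 0.000792752 = 0.0007928 M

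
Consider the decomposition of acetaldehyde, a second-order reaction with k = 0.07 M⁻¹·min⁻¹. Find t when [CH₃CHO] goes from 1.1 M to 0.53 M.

13.97 min

Step 1: For second-order: t = (1/[CH₃CHO] - 1/[CH₃CHO]₀)/k
Step 2: t = (1/0.53 - 1/1.1)/0.07
Step 3: t = (1.887 - 0.9091)/0.07
Step 4: t = 0.9777/0.07 = 13.97 min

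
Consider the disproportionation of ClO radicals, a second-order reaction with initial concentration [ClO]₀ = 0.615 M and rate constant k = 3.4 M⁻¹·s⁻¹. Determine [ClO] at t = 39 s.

0.00745 M

Step 1: For a second-order reaction: 1/[ClO] = 1/[ClO]₀ + kt
Step 2: 1/[ClO] = 1/0.615 + 3.4 × 39
Step 3: 1/[ClO] = 1.626 + 132.6 = 134.2
Step 4: [ClO] = 1/134.2 = 0.00745 M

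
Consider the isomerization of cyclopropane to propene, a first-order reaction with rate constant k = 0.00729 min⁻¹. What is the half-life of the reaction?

95.08 min

Step 1: For a first-order reaction, t₁/₂ = ln(2)/k
Step 2: t₁/₂ = ln(2)/0.00729
Step 3: t₁/₂ = 0.6931/0.00729 = 95.08 min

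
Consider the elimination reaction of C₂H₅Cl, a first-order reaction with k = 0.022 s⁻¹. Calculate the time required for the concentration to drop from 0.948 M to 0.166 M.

79.2 s

Step 1: For first-order: t = ln([C₂H₅Cl]₀/[C₂H₅Cl])/k
Step 2: t = ln(0.948/0.166)/0.022
Step 3: t = ln(5.711)/0.022
Step 4: t = 1.742/0.022 = 79.2 s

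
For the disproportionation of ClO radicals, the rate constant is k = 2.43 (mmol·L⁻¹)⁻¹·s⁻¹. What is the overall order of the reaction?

second order (2)

Step 1: The units of k for an nth-order reaction are (concentration)^(1-n)·(time)⁻¹.
Step 2: Here k has units (mmol·L⁻¹)⁻¹·s⁻¹, so the concentration exponent is -1.
Step 3: 1 - n = -1 ⇒ n = 2. The reaction is second order.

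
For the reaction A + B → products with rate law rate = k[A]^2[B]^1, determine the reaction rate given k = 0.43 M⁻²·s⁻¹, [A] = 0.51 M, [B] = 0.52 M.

0.05816 M/s

Step 1: The rate law is rate = k[A]^2[B]^1
Step 2: Substitute: rate = 0.43 × (0.51)^2 × (0.52)^1
Step 3: rate = 0.43 × 0.2601 × 0.52 = 0.0581584 M/s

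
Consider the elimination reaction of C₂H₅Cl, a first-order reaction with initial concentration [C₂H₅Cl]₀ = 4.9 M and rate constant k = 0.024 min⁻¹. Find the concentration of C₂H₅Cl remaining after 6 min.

4.243 M

Step 1: For a first-order reaction: [C₂H₅Cl] = [C₂H₅Cl]₀ × e^(-kt)
Step 2: [C₂H₅Cl] = 4.9 × e^(-0.024 × 6)
Step 3: [C₂H₅Cl] = 4.9 × e^(-0.144)
Step 4: [C₂H₅Cl] = 4.9 × 0.865888 = 4.243 M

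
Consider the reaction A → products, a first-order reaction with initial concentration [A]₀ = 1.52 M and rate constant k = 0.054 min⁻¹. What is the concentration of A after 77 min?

0.02377 M

Step 1: For a first-order reaction: [A] = [A]₀ × e^(-kt)
Step 2: [A] = 1.52 × e^(-0.054 × 77)
Step 3: [A] = 1.52 × e^(-4.158)
Step 4: [A] = 1.52 × 0.0156388 = 0.02377 M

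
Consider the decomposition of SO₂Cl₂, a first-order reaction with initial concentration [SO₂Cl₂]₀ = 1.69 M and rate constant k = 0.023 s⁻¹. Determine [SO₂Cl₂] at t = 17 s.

1.143 M

Step 1: For a first-order reaction: [SO₂Cl₂] = [SO₂Cl₂]₀ × e^(-kt)
Step 2: [SO₂Cl₂] = 1.69 × e^(-0.023 × 17)
Step 3: [SO₂Cl₂] = 1.69 × e^(-0.391)
Step 4: [SO₂Cl₂] = 1.69 × 0.67638 = 1.143 M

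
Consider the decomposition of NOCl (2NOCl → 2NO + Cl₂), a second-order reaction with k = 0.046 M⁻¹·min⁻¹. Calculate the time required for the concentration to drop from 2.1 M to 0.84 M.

15.53 min

Step 1: For second-order: t = (1/[NOCl] - 1/[NOCl]₀)/k
Step 2: t = (1/0.84 - 1/2.1)/0.046
Step 3: t = (1.19 - 0.4762)/0.046
Step 4: t = 0.7143/0.046 = 15.53 min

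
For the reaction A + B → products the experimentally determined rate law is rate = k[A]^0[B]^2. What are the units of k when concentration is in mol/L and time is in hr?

(mol/L)⁻¹·hr⁻¹

Step 1: Overall order = 0 + 2 = 2.
Step 2: rate has units mol/L·hr⁻¹; [A]^0[B]^2 has units (mol/L)^2.
Step 3: k = rate/([A]^0[B]^2), so units of k = (mol/L)^(1-2)·hr⁻¹ = (mol/L)⁻¹·hr⁻¹.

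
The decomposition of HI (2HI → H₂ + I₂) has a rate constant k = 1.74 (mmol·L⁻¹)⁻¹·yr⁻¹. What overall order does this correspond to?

second order (2)

Step 1: The units of k for an nth-order reaction are (concentration)^(1-n)·(time)⁻¹.
Step 2: Here k has units (mmol·L⁻¹)⁻¹·yr⁻¹, so the concentration exponent is -1.
Step 3: 1 - n = -1 ⇒ n = 2. The reaction is second order.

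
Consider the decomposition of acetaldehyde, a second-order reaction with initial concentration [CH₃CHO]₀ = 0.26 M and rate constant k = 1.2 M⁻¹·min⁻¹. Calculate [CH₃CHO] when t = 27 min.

0.02759 M

Step 1: For a second-order reaction: 1/[CH₃CHO] = 1/[CH₃CHO]₀ + kt
Step 2: 1/[CH₃CHO] = 1/0.26 + 1.2 × 27
Step 3: 1/[CH₃CHO] = 3.846 + 32.4 = 36.25
Step 4: [CH₃CHO] = 1/36.25 = 0.02759 M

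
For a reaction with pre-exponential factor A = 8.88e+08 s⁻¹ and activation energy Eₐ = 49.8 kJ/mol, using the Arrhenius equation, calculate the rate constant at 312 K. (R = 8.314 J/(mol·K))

4.08e+00 s⁻¹

Step 1: Use the Arrhenius equation: k = A × exp(-Eₐ/RT)
Step 2: Convert Eₐ to J/mol: 49.8 kJ/mol = 49800 J/mol
Step 3: Calculate the exponent: -Eₐ/(RT) = -49800/(8.314 × 312) = -19.19839
Step 4: k = 8.88e+08 × exp(-19.19839)
Step 5: k = 8.88e+08 × 4.59457e-09 = 4.0800e+00 s⁻¹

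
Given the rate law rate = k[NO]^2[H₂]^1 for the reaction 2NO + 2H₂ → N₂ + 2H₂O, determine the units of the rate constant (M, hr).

M⁻²·hr⁻¹

Step 1: Overall order = 2 + 1 = 3.
Step 2: rate has units M·hr⁻¹; [NO]^2[H₂]^1 has units M^3.
Step 3: k = rate/([NO]^2[H₂]^1), so units of k = M^(1-3)·hr⁻¹ = M⁻²·hr⁻¹.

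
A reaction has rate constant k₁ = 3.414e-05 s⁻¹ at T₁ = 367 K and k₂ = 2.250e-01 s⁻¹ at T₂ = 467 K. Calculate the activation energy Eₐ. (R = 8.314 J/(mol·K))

125.3 kJ/mol

Step 1: Use the two-temperature Arrhenius form: ln(k₂/k₁) = -Eₐ/R × (1/T₂ - 1/T₁)
Step 2: ln(k₂/k₁) = ln(2.250e-01/3.414e-05) = ln(6590.51) = 8.79339
Step 3: 1/T₂ - 1/T₁ = 1/467 - 1/367 = -5.834680e-04 K⁻¹
Step 4: Eₐ = -R × ln(k₂/k₁) / (1/T₂ - 1/T₁) = -8.314 × 8.79339 / -5.834680e-04
Step 5: Eₐ = 1.2530e+05 J/mol = 125.3 kJ/mol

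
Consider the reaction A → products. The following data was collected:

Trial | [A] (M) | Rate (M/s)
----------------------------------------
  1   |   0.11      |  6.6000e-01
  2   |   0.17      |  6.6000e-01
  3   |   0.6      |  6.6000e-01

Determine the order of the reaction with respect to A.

zeroth order (0)

Step 1: Compare trials - when concentration changes, rate stays constant.
Step 2: rate₂/rate₁ = 6.6000e-01/6.6000e-01 = 1
Step 3: [A]₂/[A]₁ = 0.17/0.11 = 1.545
Step 4: Since rate ratio ≈ (conc ratio)^0, the reaction is zeroth order.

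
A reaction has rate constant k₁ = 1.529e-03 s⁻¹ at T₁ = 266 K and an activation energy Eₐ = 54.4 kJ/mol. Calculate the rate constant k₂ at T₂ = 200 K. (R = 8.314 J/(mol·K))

4.561e-07 s⁻¹

Step 1: Use the two-temperature Arrhenius form: ln(k₂/k₁) = -Eₐ/R × (1/T₂ - 1/T₁)
Step 2: Convert Eₐ to J/mol: 54.4 kJ/mol = 54400 J/mol
Step 3: 1/T₂ - 1/T₁ = 1/200 - 1/266 = 1.240602e-03 K⁻¹
Step 4: ln(k₂/k₁) = -54400/8.314 × 1.240602e-03 = -8.11748
Step 5: k₂ = k₁ × exp(-8.11748) = 1.529e-03 × 2.98279e-04 = 4.561e-07 s⁻¹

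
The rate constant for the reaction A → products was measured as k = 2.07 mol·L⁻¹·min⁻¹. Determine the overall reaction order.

zeroth order (0)

Step 1: The units of k for an nth-order reaction are (concentration)^(1-n)·(time)⁻¹.
Step 2: Here k has units mol·L⁻¹·min⁻¹, so the concentration exponent is 1.
Step 3: 1 - n = 1 ⇒ n = 0. The reaction is zeroth order.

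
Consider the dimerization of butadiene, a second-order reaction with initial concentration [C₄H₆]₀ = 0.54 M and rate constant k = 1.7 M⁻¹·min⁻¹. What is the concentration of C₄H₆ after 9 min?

0.0583 M

Step 1: For a second-order reaction: 1/[C₄H₆] = 1/[C₄H₆]₀ + kt
Step 2: 1/[C₄H₆] = 1/0.54 + 1.7 × 9
Step 3: 1/[C₄H₆] = 1.852 + 15.3 = 17.15
Step 4: [C₄H₆] = 1/17.15 = 0.0583 M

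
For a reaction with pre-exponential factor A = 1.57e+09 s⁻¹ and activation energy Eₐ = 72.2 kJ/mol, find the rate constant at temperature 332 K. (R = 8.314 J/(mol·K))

6.86e-03 s⁻¹

Step 1: Use the Arrhenius equation: k = A × exp(-Eₐ/RT)
Step 2: Convert Eₐ to J/mol: 72.2 kJ/mol = 72200 J/mol
Step 3: Calculate the exponent: -Eₐ/(RT) = -72200/(8.314 × 332) = -26.15707
Step 4: k = 1.57e+09 × exp(-26.15707)
Step 5: k = 1.57e+09 × 4.36645e-12 = 6.8553e-03 s⁻¹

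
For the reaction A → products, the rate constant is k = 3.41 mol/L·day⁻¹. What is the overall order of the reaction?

zeroth order (0)

Step 1: The units of k for an nth-order reaction are (concentration)^(1-n)·(time)⁻¹.
Step 2: Here k has units mol/L·day⁻¹, so the concentration exponent is 1.
Step 3: 1 - n = 1 ⇒ n = 0. The reaction is zeroth order.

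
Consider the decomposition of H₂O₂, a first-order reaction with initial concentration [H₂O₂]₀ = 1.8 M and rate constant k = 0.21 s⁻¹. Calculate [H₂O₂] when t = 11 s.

0.1787 M

Step 1: For a first-order reaction: [H₂O₂] = [H₂O₂]₀ × e^(-kt)
Step 2: [H₂O₂] = 1.8 × e^(-0.21 × 11)
Step 3: [H₂O₂] = 1.8 × e^(-2.31)
Step 4: [H₂O₂] = 1.8 × 0.0992613 = 0.1787 M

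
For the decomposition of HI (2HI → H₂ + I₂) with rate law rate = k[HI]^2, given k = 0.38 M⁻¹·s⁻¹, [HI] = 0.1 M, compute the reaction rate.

0.0038 M/s

Step 1: Identify the rate law: rate = k[HI]^2
Step 2: Substitute values: rate = 0.38 × (0.1)^2
Step 3: Calculate: rate = 0.38 × 0.01 = 0.0038 M/s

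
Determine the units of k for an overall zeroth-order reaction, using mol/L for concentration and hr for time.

mol/L·hr⁻¹

Step 1: For overall order n, rate = k × (concentration)^n.
Step 2: Rate has units mol/L·hr⁻¹; concentration term has units (mol/L)^0.
Step 3: k = rate / (concentration)^n, so units of k = (mol/L)^(1-0)·hr⁻¹ = mol/L·hr⁻¹.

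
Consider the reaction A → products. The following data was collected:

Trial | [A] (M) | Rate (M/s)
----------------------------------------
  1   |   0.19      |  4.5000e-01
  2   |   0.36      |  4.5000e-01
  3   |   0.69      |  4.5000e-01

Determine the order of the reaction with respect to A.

zeroth order (0)

Step 1: Compare trials - when concentration changes, rate stays constant.
Step 2: rate₂/rate₁ = 4.5000e-01/4.5000e-01 = 1
Step 3: [A]₂/[A]₁ = 0.36/0.19 = 1.895
Step 4: Since rate ratio ≈ (conc ratio)^0, the reaction is zeroth order.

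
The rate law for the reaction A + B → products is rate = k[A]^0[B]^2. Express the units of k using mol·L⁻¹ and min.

(mol·L⁻¹)⁻¹·min⁻¹

Step 1: Overall order = 0 + 2 = 2.
Step 2: rate has units mol·L⁻¹·min⁻¹; [A]^0[B]^2 has units (mol·L⁻¹)^2.
Step 3: k = rate/([A]^0[B]^2), so units of k = (mol·L⁻¹)^(1-2)·min⁻¹ = (mol·L⁻¹)⁻¹·min⁻¹.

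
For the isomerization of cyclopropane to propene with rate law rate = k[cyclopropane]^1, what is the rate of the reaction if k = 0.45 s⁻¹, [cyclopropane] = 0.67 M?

0.3015 M/s

Step 1: Identify the rate law: rate = k[cyclopropane]^1
Step 2: Substitute values: rate = 0.45 × (0.67)^1
Step 3: Calculate: rate = 0.45 × 0.67 = 0.3015 M/s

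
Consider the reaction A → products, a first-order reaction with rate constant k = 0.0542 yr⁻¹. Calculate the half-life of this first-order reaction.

12.79 yr

Step 1: For a first-order reaction, t₁/₂ = ln(2)/k
Step 2: t₁/₂ = ln(2)/0.0542
Step 3: t₁/₂ = 0.6931/0.0542 = 12.79 yr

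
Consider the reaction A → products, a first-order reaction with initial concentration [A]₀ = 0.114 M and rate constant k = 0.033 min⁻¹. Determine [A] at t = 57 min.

0.01738 M

Step 1: For a first-order reaction: [A] = [A]₀ × e^(-kt)
Step 2: [A] = 0.114 × e^(-0.033 × 57)
Step 3: [A] = 0.114 × e^(-1.881)
Step 4: [A] = 0.114 × 0.152438 = 0.01738 M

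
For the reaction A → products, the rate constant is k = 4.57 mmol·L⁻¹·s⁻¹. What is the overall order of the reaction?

zeroth order (0)

Step 1: The units of k for an nth-order reaction are (concentration)^(1-n)·(time)⁻¹.
Step 2: Here k has units mmol·L⁻¹·s⁻¹, so the concentration exponent is 1.
Step 3: 1 - n = 1 ⇒ n = 0. The reaction is zeroth order.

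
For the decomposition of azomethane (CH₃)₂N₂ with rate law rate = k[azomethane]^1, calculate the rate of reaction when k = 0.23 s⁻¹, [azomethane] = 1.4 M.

0.322 M/s

Step 1: Identify the rate law: rate = k[azomethane]^1
Step 2: Substitute values: rate = 0.23 × (1.4)^1
Step 3: Calculate: rate = 0.23 × 1.4 = 0.322 M/s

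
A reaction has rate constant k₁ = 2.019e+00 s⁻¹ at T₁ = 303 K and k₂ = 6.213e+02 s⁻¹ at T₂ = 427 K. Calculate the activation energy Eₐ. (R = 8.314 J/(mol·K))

49.7 kJ/mol

Step 1: Use the two-temperature Arrhenius form: ln(k₂/k₁) = -Eₐ/R × (1/T₂ - 1/T₁)
Step 2: ln(k₂/k₁) = ln(6.213e+02/2.019e+00) = ln(307.727) = 5.72921
Step 3: 1/T₂ - 1/T₁ = 1/427 - 1/303 = -9.584097e-04 K⁻¹
Step 4: Eₐ = -R × ln(k₂/k₁) / (1/T₂ - 1/T₁) = -8.314 × 5.72921 / -9.584097e-04
Step 5: Eₐ = 4.9700e+04 J/mol = 49.7 kJ/mol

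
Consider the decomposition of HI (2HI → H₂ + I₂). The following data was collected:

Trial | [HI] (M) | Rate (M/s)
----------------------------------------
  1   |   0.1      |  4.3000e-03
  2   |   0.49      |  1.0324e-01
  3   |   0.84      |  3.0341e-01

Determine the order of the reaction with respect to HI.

second order (2)

Step 1: Compare trials to find order n where rate₂/rate₁ = ([HI]₂/[HI]₁)^n
Step 2: rate₂/rate₁ = 1.0324e-01/4.3000e-03 = 24.01
Step 3: [HI]₂/[HI]₁ = 0.49/0.1 = 4.9
Step 4: n = ln(24.01)/ln(4.9) = 2.00 ≈ 2
Step 5: The reaction is second order in HI.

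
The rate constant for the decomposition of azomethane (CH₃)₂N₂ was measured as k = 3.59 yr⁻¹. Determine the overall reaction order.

first order (1)

Step 1: The units of k for an nth-order reaction are (concentration)^(1-n)·(time)⁻¹.
Step 2: Here k has units yr⁻¹, so the concentration exponent is 0.
Step 3: 1 - n = 0 ⇒ n = 1. The reaction is first order.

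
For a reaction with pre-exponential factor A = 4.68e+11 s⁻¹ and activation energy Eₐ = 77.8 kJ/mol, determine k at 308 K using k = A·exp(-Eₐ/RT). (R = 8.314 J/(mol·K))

2.99e-02 s⁻¹

Step 1: Use the Arrhenius equation: k = A × exp(-Eₐ/RT)
Step 2: Convert Eₐ to J/mol: 77.8 kJ/mol = 77800 J/mol
Step 3: Calculate the exponent: -Eₐ/(RT) = -77800/(8.314 × 308) = -30.38217
Step 4: k = 4.68e+11 × exp(-30.38217)
Step 5: k = 4.68e+11 × 6.38545e-14 = 2.9884e-02 s⁻¹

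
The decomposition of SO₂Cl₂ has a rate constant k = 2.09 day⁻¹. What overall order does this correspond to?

first order (1)

Step 1: The units of k for an nth-order reaction are (concentration)^(1-n)·(time)⁻¹.
Step 2: Here k has units day⁻¹, so the concentration exponent is 0.
Step 3: 1 - n = 0 ⇒ n = 1. The reaction is first order.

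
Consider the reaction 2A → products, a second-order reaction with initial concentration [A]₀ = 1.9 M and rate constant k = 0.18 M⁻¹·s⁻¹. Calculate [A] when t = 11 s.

0.399 M

Step 1: For a second-order reaction: 1/[A] = 1/[A]₀ + kt
Step 2: 1/[A] = 1/1.9 + 0.18 × 11
Step 3: 1/[A] = 0.5263 + 1.98 = 2.506
Step 4: [A] = 1/2.506 = 0.399 M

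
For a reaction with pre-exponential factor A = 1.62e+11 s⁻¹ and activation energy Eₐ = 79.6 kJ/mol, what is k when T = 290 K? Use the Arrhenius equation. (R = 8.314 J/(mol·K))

7.44e-04 s⁻¹

Step 1: Use the Arrhenius equation: k = A × exp(-Eₐ/RT)
Step 2: Convert Eₐ to J/mol: 79.6 kJ/mol = 79600 J/mol
Step 3: Calculate the exponent: -Eₐ/(RT) = -79600/(8.314 × 290) = -33.01452
Step 4: k = 1.62e+11 × exp(-33.01452)
Step 5: k = 1.62e+11 × 4.59173e-15 = 7.4386e-04 s⁻¹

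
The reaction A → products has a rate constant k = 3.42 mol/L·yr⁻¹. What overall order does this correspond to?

zeroth order (0)

Step 1: The units of k for an nth-order reaction are (concentration)^(1-n)·(time)⁻¹.
Step 2: Here k has units mol/L·yr⁻¹, so the concentration exponent is 1.
Step 3: 1 - n = 1 ⇒ n = 0. The reaction is zeroth order.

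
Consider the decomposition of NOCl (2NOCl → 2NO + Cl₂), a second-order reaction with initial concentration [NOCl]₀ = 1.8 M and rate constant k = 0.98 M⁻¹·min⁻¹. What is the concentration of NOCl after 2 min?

0.3975 M

Step 1: For a second-order reaction: 1/[NOCl] = 1/[NOCl]₀ + kt
Step 2: 1/[NOCl] = 1/1.8 + 0.98 × 2
Step 3: 1/[NOCl] = 0.5556 + 1.96 = 2.516
Step 4: [NOCl] = 1/2.516 = 0.3975 M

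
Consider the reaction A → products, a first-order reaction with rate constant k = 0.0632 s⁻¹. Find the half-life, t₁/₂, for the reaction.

10.97 s

Step 1: For a first-order reaction, t₁/₂ = ln(2)/k
Step 2: t₁/₂ = ln(2)/0.0632
Step 3: t₁/₂ = 0.6931/0.0632 = 10.97 s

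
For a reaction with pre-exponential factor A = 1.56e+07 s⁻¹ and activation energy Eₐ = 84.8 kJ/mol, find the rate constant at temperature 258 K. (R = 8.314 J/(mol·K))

1.06e-10 s⁻¹

Step 1: Use the Arrhenius equation: k = A × exp(-Eₐ/RT)
Step 2: Convert Eₐ to J/mol: 84.8 kJ/mol = 84800 J/mol
Step 3: Calculate the exponent: -Eₐ/(RT) = -84800/(8.314 × 258) = -39.53358
Step 4: k = 1.56e+07 × exp(-39.53358)
Step 5: k = 1.56e+07 × 6.77305e-18 = 1.0566e-10 s⁻¹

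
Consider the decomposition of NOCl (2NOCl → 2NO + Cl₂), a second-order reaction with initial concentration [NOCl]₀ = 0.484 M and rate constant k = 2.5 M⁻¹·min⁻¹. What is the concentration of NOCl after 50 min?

0.00787 M

Step 1: For a second-order reaction: 1/[NOCl] = 1/[NOCl]₀ + kt
Step 2: 1/[NOCl] = 1/0.484 + 2.5 × 50
Step 3: 1/[NOCl] = 2.066 + 125 = 127.1
Step 4: [NOCl] = 1/127.1 = 0.00787 M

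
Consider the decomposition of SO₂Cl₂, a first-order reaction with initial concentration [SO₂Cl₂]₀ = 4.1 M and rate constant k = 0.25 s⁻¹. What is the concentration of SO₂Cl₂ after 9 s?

0.4321 M

Step 1: For a first-order reaction: [SO₂Cl₂] = [SO₂Cl₂]₀ × e^(-kt)
Step 2: [SO₂Cl₂] = 4.1 × e^(-0.25 × 9)
Step 3: [SO₂Cl₂] = 4.1 × e^(-2.25)
Step 4: [SO₂Cl₂] = 4.1 × 0.105399 = 0.4321 M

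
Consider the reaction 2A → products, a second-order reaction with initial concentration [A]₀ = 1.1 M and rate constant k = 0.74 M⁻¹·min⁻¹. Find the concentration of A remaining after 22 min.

0.05818 M

Step 1: For a second-order reaction: 1/[A] = 1/[A]₀ + kt
Step 2: 1/[A] = 1/1.1 + 0.74 × 22
Step 3: 1/[A] = 0.9091 + 16.28 = 17.19
Step 4: [A] = 1/17.19 = 0.05818 M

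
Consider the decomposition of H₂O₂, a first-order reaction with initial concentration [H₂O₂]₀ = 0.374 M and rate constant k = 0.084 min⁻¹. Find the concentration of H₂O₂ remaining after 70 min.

0.001045 M

Step 1: For a first-order reaction: [H₂O₂] = [H₂O₂]₀ × e^(-kt)
Step 2: [H₂O₂] = 0.374 × e^(-0.084 × 70)
Step 3: [H₂O₂] = 0.374 × e^(-5.88)
Step 4: [H₂O₂] = 0.374 × 0.00279479 = 0.001045 M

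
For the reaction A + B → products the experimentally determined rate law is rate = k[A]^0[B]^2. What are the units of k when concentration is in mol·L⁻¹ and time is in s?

(mol·L⁻¹)⁻¹·s⁻¹

Step 1: Overall order = 0 + 2 = 2.
Step 2: rate has units mol·L⁻¹·s⁻¹; [A]^0[B]^2 has units (mol·L⁻¹)^2.
Step 3: k = rate/([A]^0[B]^2), so units of k = (mol·L⁻¹)^(1-2)·s⁻¹ = (mol·L⁻¹)⁻¹·s⁻¹.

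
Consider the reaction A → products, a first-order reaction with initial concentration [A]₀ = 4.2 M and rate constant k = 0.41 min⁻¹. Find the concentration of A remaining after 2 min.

1.85 M

Step 1: For a first-order reaction: [A] = [A]₀ × e^(-kt)
Step 2: [A] = 4.2 × e^(-0.41 × 2)
Step 3: [A] = 4.2 × e^(-0.82)
Step 4: [A] = 4.2 × 0.440432 = 1.85 M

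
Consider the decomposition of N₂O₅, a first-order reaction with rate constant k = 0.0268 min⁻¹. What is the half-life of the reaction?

25.86 min

Step 1: For a first-order reaction, t₁/₂ = ln(2)/k
Step 2: t₁/₂ = ln(2)/0.0268
Step 3: t₁/₂ = 0.6931/0.0268 = 25.86 min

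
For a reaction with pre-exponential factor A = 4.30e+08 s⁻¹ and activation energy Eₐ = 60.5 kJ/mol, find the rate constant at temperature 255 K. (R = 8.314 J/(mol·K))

1.74e-04 s⁻¹

Step 1: Use the Arrhenius equation: k = A × exp(-Eₐ/RT)
Step 2: Convert Eₐ to J/mol: 60.5 kJ/mol = 60500 J/mol
Step 3: Calculate the exponent: -Eₐ/(RT) = -60500/(8.314 × 255) = -28.53679
Step 4: k = 4.30e+08 × exp(-28.53679)
Step 5: k = 4.30e+08 × 4.04231e-13 = 1.7382e-04 s⁻¹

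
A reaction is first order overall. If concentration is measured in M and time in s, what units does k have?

s⁻¹

Step 1: For overall order n, rate = k × (concentration)^n.
Step 2: Rate has units M·s⁻¹; concentration term has units M^1.
Step 3: k = rate / (concentration)^n, so units of k = M^(1-1)·s⁻¹ = s⁻¹.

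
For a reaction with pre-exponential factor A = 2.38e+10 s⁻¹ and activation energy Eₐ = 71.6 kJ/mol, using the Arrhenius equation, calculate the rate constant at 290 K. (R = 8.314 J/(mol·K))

3.02e-03 s⁻¹

Step 1: Use the Arrhenius equation: k = A × exp(-Eₐ/RT)
Step 2: Convert Eₐ to J/mol: 71.6 kJ/mol = 71600 J/mol
Step 3: Calculate the exponent: -Eₐ/(RT) = -71600/(8.314 × 290) = -29.69648
Step 4: k = 2.38e+10 × exp(-29.69648)
Step 5: k = 2.38e+10 × 1.26760e-13 = 3.0169e-03 s⁻¹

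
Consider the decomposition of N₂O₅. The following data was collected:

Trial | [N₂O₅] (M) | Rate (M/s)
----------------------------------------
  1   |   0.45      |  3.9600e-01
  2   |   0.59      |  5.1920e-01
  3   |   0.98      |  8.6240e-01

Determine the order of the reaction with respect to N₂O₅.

first order (1)

Step 1: Compare trials to find order n where rate₂/rate₁ = ([N₂O₅]₂/[N₂O₅]₁)^n
Step 2: rate₂/rate₁ = 5.1920e-01/3.9600e-01 = 1.311
Step 3: [N₂O₅]₂/[N₂O₅]₁ = 0.59/0.45 = 1.311
Step 4: n = ln(1.311)/ln(1.311) = 1.00 ≈ 1
Step 5: The reaction is first order in N₂O₅.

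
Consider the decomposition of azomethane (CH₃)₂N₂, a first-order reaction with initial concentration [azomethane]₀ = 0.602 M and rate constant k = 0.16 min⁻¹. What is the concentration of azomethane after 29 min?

0.005814 M

Step 1: For a first-order reaction: [azomethane] = [azomethane]₀ × e^(-kt)
Step 2: [azomethane] = 0.602 × e^(-0.16 × 29)
Step 3: [azomethane] = 0.602 × e^(-4.64)
Step 4: [azomethane] = 0.602 × 0.0096577 = 0.005814 M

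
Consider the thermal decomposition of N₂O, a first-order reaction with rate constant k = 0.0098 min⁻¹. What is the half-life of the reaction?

70.73 min

Step 1: For a first-order reaction, t₁/₂ = ln(2)/k
Step 2: t₁/₂ = ln(2)/0.0098
Step 3: t₁/₂ = 0.6931/0.0098 = 70.73 min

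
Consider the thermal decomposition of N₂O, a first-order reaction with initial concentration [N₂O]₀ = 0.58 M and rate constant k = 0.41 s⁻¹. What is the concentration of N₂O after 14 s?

0.001865 M

Step 1: For a first-order reaction: [N₂O] = [N₂O]₀ × e^(-kt)
Step 2: [N₂O] = 0.58 × e^(-0.41 × 14)
Step 3: [N₂O] = 0.58 × e^(-5.74)
Step 4: [N₂O] = 0.58 × 0.00321477 = 0.001865 M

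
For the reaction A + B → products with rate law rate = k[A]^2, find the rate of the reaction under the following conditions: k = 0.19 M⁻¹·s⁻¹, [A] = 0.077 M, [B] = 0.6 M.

0.001127 M/s

Step 1: The rate law is rate = k[A]^2
Step 2: Note that the rate does not depend on [B] (zero order in B).
Step 3: rate = 0.19 × (0.077)^2 = 0.00112651 M/s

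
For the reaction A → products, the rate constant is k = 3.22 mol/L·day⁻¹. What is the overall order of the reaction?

zeroth order (0)

Step 1: The units of k for an nth-order reaction are (concentration)^(1-n)·(time)⁻¹.
Step 2: Here k has units mol/L·day⁻¹, so the concentration exponent is 1.
Step 3: 1 - n = 1 ⇒ n = 0. The reaction is zeroth order.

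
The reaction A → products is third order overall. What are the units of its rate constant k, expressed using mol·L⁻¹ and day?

(mol·L⁻¹)⁻²·day⁻¹

Step 1: For overall order n, rate = k × (concentration)^n.
Step 2: Rate has units mol·L⁻¹·day⁻¹; concentration term has units (mol·L⁻¹)^3.
Step 3: k = rate / (concentration)^n, so units of k = (mol·L⁻¹)^(1-3)·day⁻¹ = (mol·L⁻¹)⁻²·day⁻¹.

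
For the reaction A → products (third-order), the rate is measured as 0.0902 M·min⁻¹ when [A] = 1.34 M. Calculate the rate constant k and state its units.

0.03749 M⁻²·min⁻¹

Step 1: rate = k[A]^3, so k = rate / [A]^3.
Step 2: k = 0.0902 / (1.34)^3 = 0.0902 / 2.406.
Step 3: k = 0.03749 M⁻²·min⁻¹.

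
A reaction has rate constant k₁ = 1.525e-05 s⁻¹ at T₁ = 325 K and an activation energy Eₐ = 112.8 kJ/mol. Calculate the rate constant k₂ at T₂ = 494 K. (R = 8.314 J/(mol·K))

2.430e+01 s⁻¹

Step 1: Use the two-temperature Arrhenius form: ln(k₂/k₁) = -Eₐ/R × (1/T₂ - 1/T₁)
Step 2: Convert Eₐ to J/mol: 112.8 kJ/mol = 112800 J/mol
Step 3: 1/T₂ - 1/T₁ = 1/494 - 1/325 = -1.052632e-03 K⁻¹
Step 4: ln(k₂/k₁) = -112800/8.314 × -1.052632e-03 = 14.28156
Step 5: k₂ = k₁ × exp(14.28156) = 1.525e-05 × 1.59369e+06 = 2.430e+01 s⁻¹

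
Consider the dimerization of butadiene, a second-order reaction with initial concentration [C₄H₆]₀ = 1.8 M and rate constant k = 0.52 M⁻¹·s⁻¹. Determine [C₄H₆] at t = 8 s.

0.2121 M

Step 1: For a second-order reaction: 1/[C₄H₆] = 1/[C₄H₆]₀ + kt
Step 2: 1/[C₄H₆] = 1/1.8 + 0.52 × 8
Step 3: 1/[C₄H₆] = 0.5556 + 4.16 = 4.716
Step 4: [C₄H₆] = 1/4.716 = 0.2121 M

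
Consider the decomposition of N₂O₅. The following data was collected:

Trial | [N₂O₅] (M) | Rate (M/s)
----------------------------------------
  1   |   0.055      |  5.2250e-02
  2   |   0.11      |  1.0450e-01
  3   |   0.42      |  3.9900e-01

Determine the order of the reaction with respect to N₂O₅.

first order (1)

Step 1: Compare trials to find order n where rate₂/rate₁ = ([N₂O₅]₂/[N₂O₅]₁)^n
Step 2: rate₂/rate₁ = 1.0450e-01/5.2250e-02 = 2
Step 3: [N₂O₅]₂/[N₂O₅]₁ = 0.11/0.055 = 2
Step 4: n = ln(2)/ln(2) = 1.00 ≈ 1
Step 5: The reaction is first order in N₂O₅.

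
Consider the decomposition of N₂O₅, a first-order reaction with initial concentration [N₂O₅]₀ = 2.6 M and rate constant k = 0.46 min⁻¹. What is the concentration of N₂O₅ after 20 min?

0.0002627 M

Step 1: For a first-order reaction: [N₂O₅] = [N₂O₅]₀ × e^(-kt)
Step 2: [N₂O₅] = 2.6 × e^(-0.46 × 20)
Step 3: [N₂O₅] = 2.6 × e^(-9.2)
Step 4: [N₂O₅] = 2.6 × 0.000101039 = 0.0002627 M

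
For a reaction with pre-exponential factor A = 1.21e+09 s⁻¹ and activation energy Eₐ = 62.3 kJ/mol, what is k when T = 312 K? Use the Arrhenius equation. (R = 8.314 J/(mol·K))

4.49e-02 s⁻¹

Step 1: Use the Arrhenius equation: k = A × exp(-Eₐ/RT)
Step 2: Convert Eₐ to J/mol: 62.3 kJ/mol = 62300 J/mol
Step 3: Calculate the exponent: -Eₐ/(RT) = -62300/(8.314 × 312) = -24.01726
Step 4: k = 1.21e+09 × exp(-24.01726)
Step 5: k = 1.21e+09 × 3.71053e-11 = 4.4897e-02 s⁻¹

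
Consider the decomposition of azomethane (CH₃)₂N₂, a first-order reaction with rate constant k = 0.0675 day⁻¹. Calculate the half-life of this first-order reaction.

10.27 day

Step 1: For a first-order reaction, t₁/₂ = ln(2)/k
Step 2: t₁/₂ = ln(2)/0.0675
Step 3: t₁/₂ = 0.6931/0.0675 = 10.27 day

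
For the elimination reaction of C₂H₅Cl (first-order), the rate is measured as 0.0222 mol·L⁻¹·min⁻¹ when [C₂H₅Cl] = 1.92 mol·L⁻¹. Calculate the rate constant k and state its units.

0.01156 min⁻¹

Step 1: rate = k[C₂H₅Cl]^1, so k = rate / [C₂H₅Cl]^1.
Step 2: k = 0.0222 / (1.92)^1 = 0.0222 / 1.92.
Step 3: k = 0.01156 min⁻¹.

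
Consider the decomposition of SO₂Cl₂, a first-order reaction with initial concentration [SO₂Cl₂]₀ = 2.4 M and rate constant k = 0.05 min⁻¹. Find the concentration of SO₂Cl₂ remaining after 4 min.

1.965 M

Step 1: For a first-order reaction: [SO₂Cl₂] = [SO₂Cl₂]₀ × e^(-kt)
Step 2: [SO₂Cl₂] = 2.4 × e^(-0.05 × 4)
Step 3: [SO₂Cl₂] = 2.4 × e^(-0.2)
Step 4: [SO₂Cl₂] = 2.4 × 0.818731 = 1.965 M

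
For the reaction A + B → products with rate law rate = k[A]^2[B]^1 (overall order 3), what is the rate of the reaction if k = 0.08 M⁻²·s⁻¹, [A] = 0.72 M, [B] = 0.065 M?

0.002696 M/s

Step 1: The rate law is rate = k[A]^2[B]^1, overall order = 2+1 = 3
Step 2: Substitute values: rate = 0.08 × (0.72)^2 × (0.065)^1
Step 3: rate = 0.08 × 0.5184 × 0.065 = 0.00269568 M/s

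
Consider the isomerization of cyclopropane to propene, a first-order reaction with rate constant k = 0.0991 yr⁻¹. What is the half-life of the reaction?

6.994 yr

Step 1: For a first-order reaction, t₁/₂ = ln(2)/k
Step 2: t₁/₂ = ln(2)/0.0991
Step 3: t₁/₂ = 0.6931/0.0991 = 6.994 yr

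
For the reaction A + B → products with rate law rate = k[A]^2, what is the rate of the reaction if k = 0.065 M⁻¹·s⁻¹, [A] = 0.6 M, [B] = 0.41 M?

0.0234 M/s

Step 1: The rate law is rate = k[A]^2
Step 2: Note that the rate does not depend on [B] (zero order in B).
Step 3: rate = 0.065 × (0.6)^2 = 0.0234 M/s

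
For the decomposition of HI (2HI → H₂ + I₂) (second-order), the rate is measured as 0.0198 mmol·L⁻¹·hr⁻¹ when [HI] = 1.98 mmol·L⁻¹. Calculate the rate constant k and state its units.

0.005051 (mmol·L⁻¹)⁻¹·hr⁻¹

Step 1: rate = k[HI]^2, so k = rate / [HI]^2.
Step 2: k = 0.0198 / (1.98)^2 = 0.0198 / 3.92.
Step 3: k = 0.005051 (mmol·L⁻¹)⁻¹·hr⁻¹.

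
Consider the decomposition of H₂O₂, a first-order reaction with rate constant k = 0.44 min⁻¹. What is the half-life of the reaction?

1.575 min

Step 1: For a first-order reaction, t₁/₂ = ln(2)/k
Step 2: t₁/₂ = ln(2)/0.44
Step 3: t₁/₂ = 0.6931/0.44 = 1.575 min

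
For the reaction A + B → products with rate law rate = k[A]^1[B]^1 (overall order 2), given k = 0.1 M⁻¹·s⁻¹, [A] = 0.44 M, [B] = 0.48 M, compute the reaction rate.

0.02112 M/s

Step 1: The rate law is rate = k[A]^1[B]^1, overall order = 1+1 = 2
Step 2: Substitute values: rate = 0.1 × (0.44)^1 × (0.48)^1
Step 3: rate = 0.1 × 0.44 × 0.48 = 0.02112 M/s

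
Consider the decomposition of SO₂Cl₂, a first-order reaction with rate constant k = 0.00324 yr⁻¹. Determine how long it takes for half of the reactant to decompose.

213.9 yr

Step 1: For a first-order reaction, t₁/₂ = ln(2)/k
Step 2: t₁/₂ = ln(2)/0.00324
Step 3: t₁/₂ = 0.6931/0.00324 = 213.9 yr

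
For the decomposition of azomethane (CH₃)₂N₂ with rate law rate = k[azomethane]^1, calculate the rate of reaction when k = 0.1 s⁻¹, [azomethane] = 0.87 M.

0.087 M/s

Step 1: Identify the rate law: rate = k[azomethane]^1
Step 2: Substitute values: rate = 0.1 × (0.87)^1
Step 3: Calculate: rate = 0.1 × 0.87 = 0.087 M/s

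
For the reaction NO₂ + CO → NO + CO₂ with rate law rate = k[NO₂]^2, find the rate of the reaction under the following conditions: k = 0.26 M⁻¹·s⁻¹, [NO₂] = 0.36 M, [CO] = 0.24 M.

0.0337 M/s

Step 1: The rate law is rate = k[NO₂]^2
Step 2: Note that the rate does not depend on [CO] (zero order in CO).
Step 3: rate = 0.26 × (0.36)^2 = 0.033696 M/s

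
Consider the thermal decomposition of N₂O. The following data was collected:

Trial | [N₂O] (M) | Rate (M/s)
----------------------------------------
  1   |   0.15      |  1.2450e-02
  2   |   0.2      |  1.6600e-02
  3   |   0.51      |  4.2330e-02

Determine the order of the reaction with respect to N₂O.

first order (1)

Step 1: Compare trials to find order n where rate₂/rate₁ = ([N₂O]₂/[N₂O]₁)^n
Step 2: rate₂/rate₁ = 1.6600e-02/1.2450e-02 = 1.333
Step 3: [N₂O]₂/[N₂O]₁ = 0.2/0.15 = 1.333
Step 4: n = ln(1.333)/ln(1.333) = 1.00 ≈ 1
Step 5: The reaction is first order in N₂O.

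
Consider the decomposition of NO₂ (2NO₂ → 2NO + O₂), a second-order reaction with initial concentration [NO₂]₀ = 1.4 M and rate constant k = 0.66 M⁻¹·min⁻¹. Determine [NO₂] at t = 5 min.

0.2491 M

Step 1: For a second-order reaction: 1/[NO₂] = 1/[NO₂]₀ + kt
Step 2: 1/[NO₂] = 1/1.4 + 0.66 × 5
Step 3: 1/[NO₂] = 0.7143 + 3.3 = 4.014
Step 4: [NO₂] = 1/4.014 = 0.2491 M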